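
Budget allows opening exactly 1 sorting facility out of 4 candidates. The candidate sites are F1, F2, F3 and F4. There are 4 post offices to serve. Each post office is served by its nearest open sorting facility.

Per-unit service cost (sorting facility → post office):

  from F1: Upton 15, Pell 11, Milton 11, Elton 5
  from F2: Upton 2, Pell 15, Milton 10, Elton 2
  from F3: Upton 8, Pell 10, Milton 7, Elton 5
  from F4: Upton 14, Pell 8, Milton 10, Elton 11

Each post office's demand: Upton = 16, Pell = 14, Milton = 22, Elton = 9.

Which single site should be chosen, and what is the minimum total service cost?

With exactly 1 open, each post office uses its cheapest among the chosen.
{F3}: Upton→F3 8·16=128, Pell→F3 10·14=140, Milton→F3 7·22=154, Elton→F3 5·9=45. Service cost 467.
{F2}: service cost 480
{F4}: service cost 655
Among all 4 size-1 choices, {F3} is lowest.

Choose F3 only; total service cost 467.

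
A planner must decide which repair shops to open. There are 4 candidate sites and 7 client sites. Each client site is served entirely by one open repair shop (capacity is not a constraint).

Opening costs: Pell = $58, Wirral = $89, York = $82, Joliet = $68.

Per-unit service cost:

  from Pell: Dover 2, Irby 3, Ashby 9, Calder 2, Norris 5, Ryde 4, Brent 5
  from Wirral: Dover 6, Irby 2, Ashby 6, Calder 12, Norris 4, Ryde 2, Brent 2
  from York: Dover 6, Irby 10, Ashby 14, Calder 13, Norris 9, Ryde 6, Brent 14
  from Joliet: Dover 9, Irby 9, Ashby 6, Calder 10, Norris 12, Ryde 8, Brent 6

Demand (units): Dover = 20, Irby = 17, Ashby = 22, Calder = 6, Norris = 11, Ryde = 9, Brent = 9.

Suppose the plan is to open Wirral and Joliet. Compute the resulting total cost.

Each client site is assigned to its cheapest site among the open ones.
{Wirral, Joliet}: Dover→Wirral 6·20=120, Irby→Wirral 2·17=34, Ashby→Wirral 6·22=132, Calder→Joliet 10·6=60, Norris→Wirral 4·11=44, Ryde→Wirral 2·9=18, Brent→Wirral 2·9=18. Service 426; fixed 157; total 583.

Total cost: 583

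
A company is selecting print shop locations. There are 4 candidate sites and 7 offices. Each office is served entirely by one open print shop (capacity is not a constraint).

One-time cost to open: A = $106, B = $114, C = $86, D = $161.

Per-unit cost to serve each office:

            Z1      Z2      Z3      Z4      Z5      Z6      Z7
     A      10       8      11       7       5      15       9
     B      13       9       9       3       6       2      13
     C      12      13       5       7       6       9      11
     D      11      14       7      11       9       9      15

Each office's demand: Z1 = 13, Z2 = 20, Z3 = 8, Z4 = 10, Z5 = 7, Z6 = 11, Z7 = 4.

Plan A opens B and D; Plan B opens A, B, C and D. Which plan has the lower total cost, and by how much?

Plan A: {B, D}: Z1→D 11·13=143, Z2→B 9·20=180, Z3→D 7·8=56, Z4→B 3·10=30, Z5→B 6·7=42, Z6→B 2·11=22, Z7→B 13·4=52. Service 525; fixed 275; total 800.
Plan B: {A, B, C, D}: Z1→A 10·13=130, Z2→A 8·20=160, Z3→C 5·8=40, Z4→B 3·10=30, Z5→A 5·7=35, Z6→B 2·11=22, Z7→A 9·4=36. Service 453; fixed 467; total 920.
Difference: |800 − 920| = 120.

Plan A is cheaper by 120.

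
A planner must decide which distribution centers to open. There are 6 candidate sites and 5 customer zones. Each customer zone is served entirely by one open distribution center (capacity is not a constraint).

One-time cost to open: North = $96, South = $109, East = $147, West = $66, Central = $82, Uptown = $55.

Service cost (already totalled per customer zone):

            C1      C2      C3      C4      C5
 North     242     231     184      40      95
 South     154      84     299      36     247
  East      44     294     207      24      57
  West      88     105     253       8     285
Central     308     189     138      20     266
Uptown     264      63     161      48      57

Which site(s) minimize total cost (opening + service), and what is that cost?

Open West and Uptown; minimum total cost 498.

For any fixed open set, each customer zone goes to its cheapest open site; total = fixed + service.
{West, Uptown}: C1→West 88, C2→Uptown 63, C3→Uptown 161, C4→West 8, C5→Uptown 57. Service 377; fixed 121; total 498.
{East, Uptown}: service 349 + fixed 202 = 551
{West, Central, Uptown}: C1→West 88, C2→Uptown 63, C3→Central 138, C4→West 8, C5→Uptown 57. Service 354; fixed 203; total 557.
{North, South, East, West, Central, Uptown}: C1→East 44, C2→Uptown 63, C3→Central 138, C4→West 8, C5→East 57. Service 310; fixed 555; total 865.
No other subset beats 498.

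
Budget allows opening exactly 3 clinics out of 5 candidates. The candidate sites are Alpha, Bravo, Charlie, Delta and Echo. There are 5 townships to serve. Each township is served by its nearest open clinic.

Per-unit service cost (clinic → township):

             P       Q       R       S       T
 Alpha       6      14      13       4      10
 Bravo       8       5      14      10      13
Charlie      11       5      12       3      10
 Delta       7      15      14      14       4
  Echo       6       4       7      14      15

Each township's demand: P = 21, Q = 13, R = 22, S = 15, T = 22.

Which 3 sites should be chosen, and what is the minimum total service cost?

With exactly 3 open, each township uses its cheapest among the chosen.
{Charlie, Delta, Echo}: P→Echo 6·21=126, Q→Echo 4·13=52, R→Echo 7·22=154, S→Charlie 3·15=45, T→Delta 4·22=88. Service cost 465.
{Alpha, Delta, Echo}: service cost 480
{Bravo, Delta, Echo}: service cost 570
Among all 10 size-3 choices, {Charlie, Delta, Echo} is lowest.

Choose Charlie, Delta and Echo; total service cost 465.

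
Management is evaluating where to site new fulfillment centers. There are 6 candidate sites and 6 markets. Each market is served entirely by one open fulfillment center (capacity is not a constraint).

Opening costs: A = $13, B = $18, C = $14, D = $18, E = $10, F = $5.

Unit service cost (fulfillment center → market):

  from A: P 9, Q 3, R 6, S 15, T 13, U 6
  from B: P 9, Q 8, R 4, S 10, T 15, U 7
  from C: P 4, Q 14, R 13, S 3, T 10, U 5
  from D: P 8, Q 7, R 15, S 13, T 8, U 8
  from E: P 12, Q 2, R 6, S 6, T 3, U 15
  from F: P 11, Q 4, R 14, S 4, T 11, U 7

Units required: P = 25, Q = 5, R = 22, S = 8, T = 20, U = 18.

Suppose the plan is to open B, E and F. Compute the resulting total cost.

Total cost: 574

Each market is assigned to its cheapest site among the open ones.
{B, E, F}: P→B 9·25=225, Q→E 2·5=10, R→B 4·22=88, S→F 4·8=32, T→E 3·20=60, U→B 7·18=126. Service 541; fixed 33; total 574.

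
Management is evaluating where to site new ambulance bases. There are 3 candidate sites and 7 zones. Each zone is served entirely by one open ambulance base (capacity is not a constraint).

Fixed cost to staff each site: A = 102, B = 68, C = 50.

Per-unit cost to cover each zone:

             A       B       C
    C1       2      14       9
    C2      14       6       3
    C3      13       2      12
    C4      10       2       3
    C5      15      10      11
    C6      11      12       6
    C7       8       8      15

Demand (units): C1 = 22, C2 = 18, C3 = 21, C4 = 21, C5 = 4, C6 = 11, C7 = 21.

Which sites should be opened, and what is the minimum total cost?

Open A, B and C; minimum total cost 676.

For any fixed open set, each zone goes to its cheapest open site; total = fixed + service.
{A, B, C}: C1→A 2·22=44, C2→C 3·18=54, C3→B 2·21=42, C4→B 2·21=42, C5→B 10·4=40, C6→C 6·11=66, C7→A 8·21=168. Service 456; fixed 220; total 676.
{B, C}: C1→C 9·22=198, C2→C 3·18=54, C3→B 2·21=42, C4→B 2·21=42, C5→B 10·4=40, C6→C 6·11=66, C7→B 8·21=168. Service 610; fixed 118; total 728.
{A, B}: C1→A 2·22=44, C2→B 6·18=108, C3→B 2·21=42, C4→B 2·21=42, C5→B 10·4=40, C6→A 11·11=121, C7→A 8·21=168. Service 565; fixed 170; total 735.
{C}: service 992 + fixed 50 = 1042
No other subset beats 676.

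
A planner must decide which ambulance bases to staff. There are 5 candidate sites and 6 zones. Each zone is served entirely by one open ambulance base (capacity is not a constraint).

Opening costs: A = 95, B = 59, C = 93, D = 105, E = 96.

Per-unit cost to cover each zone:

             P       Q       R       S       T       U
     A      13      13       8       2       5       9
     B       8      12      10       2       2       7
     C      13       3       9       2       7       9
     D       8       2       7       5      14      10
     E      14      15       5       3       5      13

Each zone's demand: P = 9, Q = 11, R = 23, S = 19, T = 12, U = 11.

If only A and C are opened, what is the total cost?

Total cost: 719

Each zone is assigned to its cheapest site among the open ones.
{A, C}: P→A 13·9=117, Q→C 3·11=33, R→A 8·23=184, S→A 2·19=38, T→A 5·12=60, U→A 9·11=99. Service 531; fixed 188; total 719.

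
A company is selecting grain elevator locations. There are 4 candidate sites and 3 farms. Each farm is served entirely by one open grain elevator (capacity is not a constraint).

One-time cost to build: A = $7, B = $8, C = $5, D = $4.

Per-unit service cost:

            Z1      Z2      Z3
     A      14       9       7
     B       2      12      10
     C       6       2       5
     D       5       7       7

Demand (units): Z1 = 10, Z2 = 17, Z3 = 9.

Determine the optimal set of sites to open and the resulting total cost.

Open B and C; minimum total cost 112.

For any fixed open set, each farm goes to its cheapest open site; total = fixed + service.
{B, C}: Z1→B 2·10=20, Z2→C 2·17=34, Z3→C 5·9=45. Service 99; fixed 13; total 112.
{B, C, D}: Z1→B 2·10=20, Z2→C 2·17=34, Z3→C 5·9=45. Service 99; fixed 17; total 116.
{A, B, C}: service 99 + fixed 20 = 119
{A, B, C, D}: Z1→B 2·10=20, Z2→C 2·17=34, Z3→C 5·9=45. Service 99; fixed 24; total 123.
No other subset beats 112.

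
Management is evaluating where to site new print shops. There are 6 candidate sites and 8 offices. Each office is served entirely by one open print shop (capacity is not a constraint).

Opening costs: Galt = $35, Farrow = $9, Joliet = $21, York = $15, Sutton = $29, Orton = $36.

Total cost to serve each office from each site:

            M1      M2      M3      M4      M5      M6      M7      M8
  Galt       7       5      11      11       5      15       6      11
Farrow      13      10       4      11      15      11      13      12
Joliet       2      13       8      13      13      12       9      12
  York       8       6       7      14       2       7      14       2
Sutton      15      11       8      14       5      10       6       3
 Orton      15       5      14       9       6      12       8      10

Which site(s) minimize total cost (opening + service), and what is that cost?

Open York only; minimum total cost 75.

For any fixed open set, each office goes to its cheapest open site; total = fixed + service.
{York}: M1→York 8, M2→York 6, M3→York 7, M4→York 14, M5→York 2, M6→York 7, M7→York 14, M8→York 2. Service 60; fixed 15; total 75.
{Farrow, York}: M1→York 8, M2→York 6, M3→Farrow 4, M4→Farrow 11, M5→York 2, M6→York 7, M7→Farrow 13, M8→York 2. Service 53; fixed 24; total 77.
{Joliet, York}: M1→Joliet 2, M2→York 6, M3→York 7, M4→Joliet 13, M5→York 2, M6→York 7, M7→Joliet 9, M8→York 2. Service 48; fixed 36; total 84.
{Galt, Farrow, Joliet, York, Sutton, Orton}: service 37 + fixed 145 = 182
No other subset beats 75.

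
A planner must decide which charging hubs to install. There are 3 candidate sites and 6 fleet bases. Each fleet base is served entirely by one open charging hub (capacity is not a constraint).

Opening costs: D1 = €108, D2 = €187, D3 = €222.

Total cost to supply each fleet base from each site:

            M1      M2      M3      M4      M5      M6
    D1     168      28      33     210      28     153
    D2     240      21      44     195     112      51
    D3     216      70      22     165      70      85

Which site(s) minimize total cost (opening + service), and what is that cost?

Open D1 only; minimum total cost 728.

For any fixed open set, each fleet base goes to its cheapest open site; total = fixed + service.
{D1}: M1→D1 168, M2→D1 28, M3→D1 33, M4→D1 210, M5→D1 28, M6→D1 153. Service 620; fixed 108; total 728.
{D1, D2}: M1→D1 168, M2→D2 21, M3→D1 33, M4→D2 195, M5→D1 28, M6→D2 51. Service 496; fixed 295; total 791.
{D1, D3}: service 496 + fixed 330 = 826
{D1, D2, D3}: service 455 + fixed 517 = 972
No other subset beats 728.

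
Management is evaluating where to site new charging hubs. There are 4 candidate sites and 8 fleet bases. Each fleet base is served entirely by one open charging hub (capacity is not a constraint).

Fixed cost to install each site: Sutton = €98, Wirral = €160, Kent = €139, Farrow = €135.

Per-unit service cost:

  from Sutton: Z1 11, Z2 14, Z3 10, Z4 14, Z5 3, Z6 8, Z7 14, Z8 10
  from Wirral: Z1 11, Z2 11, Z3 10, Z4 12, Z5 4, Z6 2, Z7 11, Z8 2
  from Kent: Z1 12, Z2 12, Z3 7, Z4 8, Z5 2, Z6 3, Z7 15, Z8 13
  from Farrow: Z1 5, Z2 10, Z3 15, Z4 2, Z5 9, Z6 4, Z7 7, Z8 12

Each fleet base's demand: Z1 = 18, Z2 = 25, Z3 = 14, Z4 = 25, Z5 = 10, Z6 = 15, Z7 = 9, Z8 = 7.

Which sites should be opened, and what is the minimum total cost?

For any fixed open set, each fleet base goes to its cheapest open site; total = fixed + service.
{Wirral, Farrow}: Z1→Farrow 5·18=90, Z2→Farrow 10·25=250, Z3→Wirral 10·14=140, Z4→Farrow 2·25=50, Z5→Wirral 4·10=40, Z6→Wirral 2·15=30, Z7→Farrow 7·9=63, Z8→Wirral 2·7=14. Service 677; fixed 295; total 972.
{Kent, Farrow}: Z1→Farrow 5·18=90, Z2→Farrow 10·25=250, Z3→Kent 7·14=98, Z4→Farrow 2·25=50, Z5→Kent 2·10=20, Z6→Kent 3·15=45, Z7→Farrow 7·9=63, Z8→Farrow 12·7=84. Service 700; fixed 274; total 974.
{Sutton, Farrow}: Z1→Farrow 5·18=90, Z2→Farrow 10·25=250, Z3→Sutton 10·14=140, Z4→Farrow 2·25=50, Z5→Sutton 3·10=30, Z6→Farrow 4·15=60, Z7→Farrow 7·9=63, Z8→Sutton 10·7=70. Service 753; fixed 233; total 986.
{Sutton, Wirral, Kent, Farrow}: Z1→Farrow 5·18=90, Z2→Farrow 10·25=250, Z3→Kent 7·14=98, Z4→Farrow 2·25=50, Z5→Kent 2·10=20, Z6→Wirral 2·15=30, Z7→Farrow 7·9=63, Z8→Wirral 2·7=14. Service 615; fixed 532; total 1147.
(All 15 nonempty subsets were checked; Wirral and Farrow is lowest.)

Open Wirral and Farrow; minimum total cost 972.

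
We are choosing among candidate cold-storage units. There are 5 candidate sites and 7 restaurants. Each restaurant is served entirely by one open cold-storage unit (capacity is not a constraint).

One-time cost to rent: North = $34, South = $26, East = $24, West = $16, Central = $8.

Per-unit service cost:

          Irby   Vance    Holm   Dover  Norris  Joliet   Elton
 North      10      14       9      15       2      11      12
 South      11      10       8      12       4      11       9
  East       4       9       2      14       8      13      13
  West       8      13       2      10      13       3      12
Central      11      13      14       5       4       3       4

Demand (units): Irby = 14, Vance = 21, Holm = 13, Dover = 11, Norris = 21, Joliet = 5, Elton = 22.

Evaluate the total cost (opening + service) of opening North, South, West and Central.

Total cost: 632

Each restaurant is assigned to its cheapest site among the open ones.
{North, South, West, Central}: Irby→West 8·14=112, Vance→South 10·21=210, Holm→West 2·13=26, Dover→Central 5·11=55, Norris→North 2·21=42, Joliet→West 3·5=15, Elton→Central 4·22=88. Service 548; fixed 84; total 632.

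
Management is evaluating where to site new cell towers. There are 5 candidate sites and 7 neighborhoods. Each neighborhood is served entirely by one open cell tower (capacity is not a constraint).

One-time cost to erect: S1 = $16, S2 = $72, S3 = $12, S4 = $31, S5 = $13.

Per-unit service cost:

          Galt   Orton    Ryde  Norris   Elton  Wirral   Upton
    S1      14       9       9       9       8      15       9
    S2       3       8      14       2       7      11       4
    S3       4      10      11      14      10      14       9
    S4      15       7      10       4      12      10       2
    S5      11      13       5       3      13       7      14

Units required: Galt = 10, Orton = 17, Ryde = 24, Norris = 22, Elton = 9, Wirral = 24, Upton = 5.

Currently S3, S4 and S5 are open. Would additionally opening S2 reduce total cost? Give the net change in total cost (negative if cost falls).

No — net change +13 (cost rises by 13).

Current service cost with {S3, S4, S5}: 613.
Adding S2: each neighborhood re-picks its cheapest; new service cost 554, saving 59.
Extra fixed cost: 72. Net change = 72 − 59 = 13.
(Totals: 669 → 682.)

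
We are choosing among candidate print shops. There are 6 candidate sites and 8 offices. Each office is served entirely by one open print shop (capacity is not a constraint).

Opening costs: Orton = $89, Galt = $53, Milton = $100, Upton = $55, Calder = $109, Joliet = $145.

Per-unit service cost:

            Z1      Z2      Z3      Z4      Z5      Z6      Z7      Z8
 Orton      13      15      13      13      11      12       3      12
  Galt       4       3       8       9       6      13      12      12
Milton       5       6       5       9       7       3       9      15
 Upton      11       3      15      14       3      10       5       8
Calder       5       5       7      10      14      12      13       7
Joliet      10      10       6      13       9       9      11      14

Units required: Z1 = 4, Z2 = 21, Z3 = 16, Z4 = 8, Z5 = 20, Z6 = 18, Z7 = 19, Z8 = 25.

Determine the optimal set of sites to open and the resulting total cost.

For any fixed open set, each office goes to its cheapest open site; total = fixed + service.
{Milton, Upton}: Z1→Milton 5·4=20, Z2→Upton 3·21=63, Z3→Milton 5·16=80, Z4→Milton 9·8=72, Z5→Upton 3·20=60, Z6→Milton 3·18=54, Z7→Upton 5·19=95, Z8→Upton 8·25=200. Service 644; fixed 155; total 799.
{Galt, Milton, Upton}: service 640 + fixed 208 = 848
{Orton, Milton, Upton}: Z1→Milton 5·4=20, Z2→Upton 3·21=63, Z3→Milton 5·16=80, Z4→Milton 9·8=72, Z5→Upton 3·20=60, Z6→Milton 3·18=54, Z7→Orton 3·19=57, Z8→Upton 8·25=200. Service 606; fixed 244; total 850.
{Orton, Galt, Milton, Upton, Calder, Joliet}: Z1→Galt 4·4=16, Z2→Galt 3·21=63, Z3→Milton 5·16=80, Z4→Galt 9·8=72, Z5→Upton 3·20=60, Z6→Milton 3·18=54, Z7→Orton 3·19=57, Z8→Calder 7·25=175. Service 577; fixed 551; total 1128.
No other subset beats 799.

Open Milton and Upton; minimum total cost 799.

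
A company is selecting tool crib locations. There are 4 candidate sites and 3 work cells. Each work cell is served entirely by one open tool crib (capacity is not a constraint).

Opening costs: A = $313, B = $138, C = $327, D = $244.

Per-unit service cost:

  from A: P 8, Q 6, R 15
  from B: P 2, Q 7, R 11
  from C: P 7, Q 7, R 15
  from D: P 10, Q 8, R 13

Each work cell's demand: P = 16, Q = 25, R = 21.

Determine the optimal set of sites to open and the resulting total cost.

Open B only; minimum total cost 576.

For any fixed open set, each work cell goes to its cheapest open site; total = fixed + service.
{B}: P→B 2·16=32, Q→B 7·25=175, R→B 11·21=231. Service 438; fixed 138; total 576.
{B, D}: P→B 2·16=32, Q→B 7·25=175, R→B 11·21=231. Service 438; fixed 382; total 820.
{A, B}: P→B 2·16=32, Q→A 6·25=150, R→B 11·21=231. Service 413; fixed 451; total 864.
{A, B, C, D}: service 413 + fixed 1022 = 1435
(All 15 nonempty subsets were checked; B only is lowest.)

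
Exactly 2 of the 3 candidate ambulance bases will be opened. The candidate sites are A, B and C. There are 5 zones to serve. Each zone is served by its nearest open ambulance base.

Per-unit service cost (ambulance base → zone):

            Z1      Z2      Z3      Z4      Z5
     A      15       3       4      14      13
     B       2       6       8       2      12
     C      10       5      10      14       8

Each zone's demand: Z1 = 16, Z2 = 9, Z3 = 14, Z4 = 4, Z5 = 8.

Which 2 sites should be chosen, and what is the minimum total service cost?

Choose A and B; total service cost 219.

With exactly 2 open, each zone uses its cheapest among the chosen.
{A, B}: Z1→B 2·16=32, Z2→A 3·9=27, Z3→A 4·14=56, Z4→B 2·4=8, Z5→B 12·8=96. Service cost 219.
{B, C}: service cost 261
{A, C}: service cost 363
Among all 3 size-2 choices, {A, B} is lowest.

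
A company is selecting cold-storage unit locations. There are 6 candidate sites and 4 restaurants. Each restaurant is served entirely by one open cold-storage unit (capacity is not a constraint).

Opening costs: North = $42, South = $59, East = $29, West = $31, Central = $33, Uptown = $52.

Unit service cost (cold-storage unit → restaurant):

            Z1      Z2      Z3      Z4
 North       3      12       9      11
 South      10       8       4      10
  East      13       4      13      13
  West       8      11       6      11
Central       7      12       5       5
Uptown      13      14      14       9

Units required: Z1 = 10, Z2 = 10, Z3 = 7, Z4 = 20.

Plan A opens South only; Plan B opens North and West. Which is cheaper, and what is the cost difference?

Plan A: {South}: Z1→South 10·10=100, Z2→South 8·10=80, Z3→South 4·7=28, Z4→South 10·20=200. Service 408; fixed 59; total 467.
Plan B: {North, West}: Z1→North 3·10=30, Z2→West 11·10=110, Z3→West 6·7=42, Z4→North 11·20=220. Service 402; fixed 73; total 475.
Difference: |467 − 475| = 8.

Plan A is cheaper by 8.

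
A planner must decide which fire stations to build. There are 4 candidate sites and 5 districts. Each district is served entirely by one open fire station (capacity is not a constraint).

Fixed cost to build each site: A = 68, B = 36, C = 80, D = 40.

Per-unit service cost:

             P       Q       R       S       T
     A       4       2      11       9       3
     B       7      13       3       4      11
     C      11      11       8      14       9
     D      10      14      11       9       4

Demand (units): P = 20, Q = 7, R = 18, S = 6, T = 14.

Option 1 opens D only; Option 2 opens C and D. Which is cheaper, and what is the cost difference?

Option 1: {D}: P→D 10·20=200, Q→D 14·7=98, R→D 11·18=198, S→D 9·6=54, T→D 4·14=56. Service 606; fixed 40; total 646.
Option 2: {C, D}: P→D 10·20=200, Q→C 11·7=77, R→C 8·18=144, S→D 9·6=54, T→D 4·14=56. Service 531; fixed 120; total 651.
Difference: |646 − 651| = 5.

Option 1 is cheaper by 5.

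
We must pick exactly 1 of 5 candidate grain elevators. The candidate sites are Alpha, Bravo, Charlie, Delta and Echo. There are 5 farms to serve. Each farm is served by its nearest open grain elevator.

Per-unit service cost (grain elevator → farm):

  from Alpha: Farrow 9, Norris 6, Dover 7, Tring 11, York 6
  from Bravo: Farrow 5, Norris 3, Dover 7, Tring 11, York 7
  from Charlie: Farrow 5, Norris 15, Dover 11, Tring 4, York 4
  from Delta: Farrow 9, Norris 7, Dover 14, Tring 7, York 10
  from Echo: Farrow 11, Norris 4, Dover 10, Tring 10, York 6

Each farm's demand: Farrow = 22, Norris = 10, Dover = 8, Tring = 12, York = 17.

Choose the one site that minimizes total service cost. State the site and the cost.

Choose Bravo only; total service cost 447.

With exactly 1 open, each farm uses its cheapest among the chosen.
{Bravo}: Farrow→Bravo 5·22=110, Norris→Bravo 3·10=30, Dover→Bravo 7·8=56, Tring→Bravo 11·12=132, York→Bravo 7·17=119. Service cost 447.
{Charlie}: service cost 464
{Alpha}: service cost 548
Among all 5 size-1 choices, {Bravo} is lowest.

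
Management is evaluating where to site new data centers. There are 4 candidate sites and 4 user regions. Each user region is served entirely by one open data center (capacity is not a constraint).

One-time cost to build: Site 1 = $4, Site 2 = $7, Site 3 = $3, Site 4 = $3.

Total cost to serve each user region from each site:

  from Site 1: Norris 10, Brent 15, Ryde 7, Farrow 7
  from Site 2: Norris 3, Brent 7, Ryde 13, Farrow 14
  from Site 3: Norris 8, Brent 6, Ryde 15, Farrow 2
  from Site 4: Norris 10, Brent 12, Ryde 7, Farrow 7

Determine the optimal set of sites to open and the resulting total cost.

For any fixed open set, each user region goes to its cheapest open site; total = fixed + service.
{Site 3, Site 4}: Norris→Site 3 8, Brent→Site 3 6, Ryde→Site 4 7, Farrow→Site 3 2. Service 23; fixed 6; total 29.
{Site 1, Site 3}: service 23 + fixed 7 = 30
{Site 2, Site 3, Site 4}: service 18 + fixed 13 = 31
{Site 1, Site 2, Site 3, Site 4}: Norris→Site 2 3, Brent→Site 3 6, Ryde→Site 1 7, Farrow→Site 3 2. Service 18; fixed 17; total 35.
No other subset beats 29.

Open Site 3 and Site 4; minimum total cost 29.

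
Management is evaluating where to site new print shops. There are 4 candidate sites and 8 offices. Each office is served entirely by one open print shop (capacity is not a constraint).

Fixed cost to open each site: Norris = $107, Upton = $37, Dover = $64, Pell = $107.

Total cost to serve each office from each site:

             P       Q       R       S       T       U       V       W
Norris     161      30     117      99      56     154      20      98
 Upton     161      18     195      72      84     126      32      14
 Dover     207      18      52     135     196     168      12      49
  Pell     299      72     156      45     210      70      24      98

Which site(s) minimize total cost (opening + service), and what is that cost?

Open Upton and Dover; minimum total cost 640.

For any fixed open set, each office goes to its cheapest open site; total = fixed + service.
{Upton, Dover}: P→Upton 161, Q→Upton 18, R→Dover 52, S→Upton 72, T→Upton 84, U→Upton 126, V→Dover 12, W→Upton 14. Service 539; fixed 101; total 640.
{Upton, Dover, Pell}: service 456 + fixed 208 = 664
{Upton, Pell}: service 572 + fixed 144 = 716
{Norris, Upton, Dover, Pell}: service 428 + fixed 315 = 743
(All 15 nonempty subsets were checked; Upton and Dover is lowest.)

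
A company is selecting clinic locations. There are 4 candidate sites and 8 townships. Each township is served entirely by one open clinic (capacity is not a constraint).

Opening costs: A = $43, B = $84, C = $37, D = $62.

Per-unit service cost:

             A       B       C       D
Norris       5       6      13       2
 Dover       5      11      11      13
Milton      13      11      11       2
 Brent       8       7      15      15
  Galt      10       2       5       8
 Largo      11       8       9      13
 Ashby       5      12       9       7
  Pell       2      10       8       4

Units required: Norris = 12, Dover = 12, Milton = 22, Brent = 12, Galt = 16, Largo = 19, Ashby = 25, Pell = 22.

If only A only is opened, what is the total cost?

Total cost: 1083

Each township is assigned to its cheapest site among the open ones.
{A}: Norris→A 5·12=60, Dover→A 5·12=60, Milton→A 13·22=286, Brent→A 8·12=96, Galt→A 10·16=160, Largo→A 11·19=209, Ashby→A 5·25=125, Pell→A 2·22=44. Service 1040; fixed 43; total 1083.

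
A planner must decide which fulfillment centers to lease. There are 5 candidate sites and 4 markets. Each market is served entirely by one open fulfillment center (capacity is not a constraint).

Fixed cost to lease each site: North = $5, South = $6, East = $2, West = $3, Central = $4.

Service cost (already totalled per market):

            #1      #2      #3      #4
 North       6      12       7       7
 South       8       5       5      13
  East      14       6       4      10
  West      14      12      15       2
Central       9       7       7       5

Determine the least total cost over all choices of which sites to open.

Minimum total cost: 28

For any fixed open set, each market goes to its cheapest open site; total = fixed + service.
{North, East, West}: #1→North 6, #2→East 6, #3→East 4, #4→West 2. Service 18; fixed 10; total 28.
{South, West}: service 20 + fixed 9 = 29
{North, East}: #1→North 6, #2→East 6, #3→East 4, #4→North 7. Service 23; fixed 7; total 30.
{North, South, East, West, Central}: service 17 + fixed 20 = 37
No other subset beats 28.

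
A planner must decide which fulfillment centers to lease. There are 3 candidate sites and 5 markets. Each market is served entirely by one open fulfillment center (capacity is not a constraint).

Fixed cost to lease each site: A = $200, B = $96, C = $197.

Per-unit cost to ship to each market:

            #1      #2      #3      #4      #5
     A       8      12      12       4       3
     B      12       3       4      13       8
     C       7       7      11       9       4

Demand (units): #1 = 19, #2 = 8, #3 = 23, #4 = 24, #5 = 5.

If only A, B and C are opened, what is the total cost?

Total cost: 853

Each market is assigned to its cheapest site among the open ones.
{A, B, C}: #1→C 7·19=133, #2→B 3·8=24, #3→B 4·23=92, #4→A 4·24=96, #5→A 3·5=15. Service 360; fixed 493; total 853.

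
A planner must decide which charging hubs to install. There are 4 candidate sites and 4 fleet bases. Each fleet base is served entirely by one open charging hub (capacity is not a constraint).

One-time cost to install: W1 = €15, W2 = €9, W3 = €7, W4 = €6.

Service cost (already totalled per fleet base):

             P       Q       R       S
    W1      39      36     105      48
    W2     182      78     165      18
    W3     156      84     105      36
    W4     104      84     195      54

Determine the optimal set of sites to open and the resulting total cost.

For any fixed open set, each fleet base goes to its cheapest open site; total = fixed + service.
{W1, W2}: P→W1 39, Q→W1 36, R→W1 105, S→W2 18. Service 198; fixed 24; total 222.
{W1, W2, W4}: service 198 + fixed 30 = 228
{W1, W2, W3}: service 198 + fixed 31 = 229
{W1, W2, W3, W4}: P→W1 39, Q→W1 36, R→W1 105, S→W2 18. Service 198; fixed 37; total 235.
No other subset beats 222.

Open W1 and W2; minimum total cost 222.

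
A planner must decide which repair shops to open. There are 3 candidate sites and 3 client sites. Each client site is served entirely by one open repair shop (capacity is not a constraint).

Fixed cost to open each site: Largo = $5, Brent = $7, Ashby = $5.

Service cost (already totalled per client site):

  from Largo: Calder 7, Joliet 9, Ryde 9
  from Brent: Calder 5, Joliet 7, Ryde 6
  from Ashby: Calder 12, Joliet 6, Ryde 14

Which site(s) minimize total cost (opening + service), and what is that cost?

For any fixed open set, each client site goes to its cheapest open site; total = fixed + service.
{Brent}: Calder→Brent 5, Joliet→Brent 7, Ryde→Brent 6. Service 18; fixed 7; total 25.
{Brent, Ashby}: Calder→Brent 5, Joliet→Ashby 6, Ryde→Brent 6. Service 17; fixed 12; total 29.
{Largo}: Calder→Largo 7, Joliet→Largo 9, Ryde→Largo 9. Service 25; fixed 5; total 30.
{Largo, Brent, Ashby}: service 17 + fixed 17 = 34
No other subset beats 25.

Open Brent only; minimum total cost 25.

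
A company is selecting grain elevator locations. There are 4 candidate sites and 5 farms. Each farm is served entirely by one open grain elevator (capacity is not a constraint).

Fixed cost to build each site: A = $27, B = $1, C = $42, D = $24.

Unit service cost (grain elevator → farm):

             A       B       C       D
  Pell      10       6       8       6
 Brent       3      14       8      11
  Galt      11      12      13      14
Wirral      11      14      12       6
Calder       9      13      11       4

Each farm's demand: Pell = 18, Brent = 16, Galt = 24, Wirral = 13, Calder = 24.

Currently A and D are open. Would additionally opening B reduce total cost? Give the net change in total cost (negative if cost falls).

No — net change +1 (cost rises by 1).

Current service cost with {A, D}: 594.
Adding B: each farm re-picks its cheapest; new service cost 594, saving 0.
Extra fixed cost: 1. Net change = 1 − 0 = 1.
(Totals: 645 → 646.)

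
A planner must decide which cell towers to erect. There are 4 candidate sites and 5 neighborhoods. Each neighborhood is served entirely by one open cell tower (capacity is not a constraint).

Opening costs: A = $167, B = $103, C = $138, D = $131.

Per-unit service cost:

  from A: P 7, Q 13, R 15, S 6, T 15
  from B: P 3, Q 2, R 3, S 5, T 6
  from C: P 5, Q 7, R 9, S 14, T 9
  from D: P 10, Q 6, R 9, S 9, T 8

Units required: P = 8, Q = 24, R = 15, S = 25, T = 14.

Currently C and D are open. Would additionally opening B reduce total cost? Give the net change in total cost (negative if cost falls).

Yes — net change −227 (cost falls by 227).

Current service cost with {C, D}: 656.
Adding B: each neighborhood re-picks its cheapest; new service cost 326, saving 330.
Extra fixed cost: 103. Net change = 103 − 330 = -227.
(Totals: 925 → 698.)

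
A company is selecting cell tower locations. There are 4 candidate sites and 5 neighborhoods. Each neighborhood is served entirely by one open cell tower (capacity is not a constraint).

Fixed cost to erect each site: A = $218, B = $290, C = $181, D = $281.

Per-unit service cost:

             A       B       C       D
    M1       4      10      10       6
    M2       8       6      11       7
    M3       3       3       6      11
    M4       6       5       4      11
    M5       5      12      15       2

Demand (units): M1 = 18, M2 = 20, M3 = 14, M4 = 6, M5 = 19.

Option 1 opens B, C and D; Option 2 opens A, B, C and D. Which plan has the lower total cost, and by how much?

Option 1 is cheaper by 182.

Option 1: {B, C, D}: M1→D 6·18=108, M2→B 6·20=120, M3→B 3·14=42, M4→C 4·6=24, M5→D 2·19=38. Service 332; fixed 752; total 1084.
Option 2: {A, B, C, D}: M1→A 4·18=72, M2→B 6·20=120, M3→A 3·14=42, M4→C 4·6=24, M5→D 2·19=38. Service 296; fixed 970; total 1266.
Difference: |1084 − 1266| = 182.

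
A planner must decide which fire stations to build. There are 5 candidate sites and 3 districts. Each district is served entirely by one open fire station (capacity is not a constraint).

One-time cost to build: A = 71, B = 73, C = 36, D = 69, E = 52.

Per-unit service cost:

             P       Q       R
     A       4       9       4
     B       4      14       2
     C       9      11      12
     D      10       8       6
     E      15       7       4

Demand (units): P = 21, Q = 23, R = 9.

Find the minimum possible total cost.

Minimum total cost: 388

For any fixed open set, each district goes to its cheapest open site; total = fixed + service.
{B, E}: P→B 4·21=84, Q→E 7·23=161, R→B 2·9=18. Service 263; fixed 125; total 388.
{A}: service 327 + fixed 71 = 398
{A, E}: service 281 + fixed 123 = 404
{A, B, C, D, E}: service 263 + fixed 301 = 564
No other subset beats 388.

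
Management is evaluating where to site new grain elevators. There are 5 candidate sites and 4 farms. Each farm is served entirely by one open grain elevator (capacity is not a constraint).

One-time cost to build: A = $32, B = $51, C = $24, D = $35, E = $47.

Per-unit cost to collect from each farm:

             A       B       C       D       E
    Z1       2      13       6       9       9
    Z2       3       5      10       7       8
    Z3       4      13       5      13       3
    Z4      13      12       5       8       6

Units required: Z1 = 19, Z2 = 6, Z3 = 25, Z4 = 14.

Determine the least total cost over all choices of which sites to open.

Minimum total cost: 282

For any fixed open set, each farm goes to its cheapest open site; total = fixed + service.
{A, C}: Z1→A 2·19=38, Z2→A 3·6=18, Z3→A 4·25=100, Z4→C 5·14=70. Service 226; fixed 56; total 282.
{A, E}: Z1→A 2·19=38, Z2→A 3·6=18, Z3→E 3·25=75, Z4→E 6·14=84. Service 215; fixed 79; total 294.
{A, C, E}: Z1→A 2·19=38, Z2→A 3·6=18, Z3→E 3·25=75, Z4→C 5·14=70. Service 201; fixed 103; total 304.
{A, B, C, D, E}: service 201 + fixed 189 = 390
No other subset beats 282.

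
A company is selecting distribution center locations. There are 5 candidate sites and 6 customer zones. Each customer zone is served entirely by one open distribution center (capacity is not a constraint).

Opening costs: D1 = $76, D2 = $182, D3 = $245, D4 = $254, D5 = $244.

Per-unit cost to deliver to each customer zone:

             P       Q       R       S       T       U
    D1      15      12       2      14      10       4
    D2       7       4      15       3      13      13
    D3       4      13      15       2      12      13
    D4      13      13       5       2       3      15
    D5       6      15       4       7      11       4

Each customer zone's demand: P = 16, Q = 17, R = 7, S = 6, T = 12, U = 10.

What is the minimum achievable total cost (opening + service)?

Minimum total cost: 630

For any fixed open set, each customer zone goes to its cheapest open site; total = fixed + service.
{D1, D2}: P→D2 7·16=112, Q→D2 4·17=68, R→D1 2·7=14, S→D2 3·6=18, T→D1 10·12=120, U→D1 4·10=40. Service 372; fixed 258; total 630.
{D2}: P→D2 7·16=112, Q→D2 4·17=68, R→D2 15·7=105, S→D2 3·6=18, T→D2 13·12=156, U→D2 13·10=130. Service 589; fixed 182; total 771.
{D1, D3}: service 454 + fixed 321 = 775
{D1, D2, D3, D4, D5}: P→D3 4·16=64, Q→D2 4·17=68, R→D1 2·7=14, S→D3 2·6=12, T→D4 3·12=36, U→D1 4·10=40. Service 234; fixed 1001; total 1235.
No other subset beats 630.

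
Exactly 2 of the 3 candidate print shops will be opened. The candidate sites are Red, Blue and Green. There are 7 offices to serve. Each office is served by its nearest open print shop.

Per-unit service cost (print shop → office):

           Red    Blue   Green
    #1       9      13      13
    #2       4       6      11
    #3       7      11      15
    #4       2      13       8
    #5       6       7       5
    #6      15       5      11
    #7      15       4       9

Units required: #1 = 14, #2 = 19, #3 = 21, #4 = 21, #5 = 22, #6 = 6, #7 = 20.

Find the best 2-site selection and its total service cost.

Choose Red and Blue; total service cost 633.

With exactly 2 open, each office uses its cheapest among the chosen.
{Red, Blue}: #1→Red 9·14=126, #2→Red 4·19=76, #3→Red 7·21=147, #4→Red 2·21=42, #5→Red 6·22=132, #6→Blue 5·6=30, #7→Blue 4·20=80. Service cost 633.
{Red, Green}: service cost 747
{Blue, Green}: service cost 915
Among all 3 size-2 choices, {Red, Blue} is lowest.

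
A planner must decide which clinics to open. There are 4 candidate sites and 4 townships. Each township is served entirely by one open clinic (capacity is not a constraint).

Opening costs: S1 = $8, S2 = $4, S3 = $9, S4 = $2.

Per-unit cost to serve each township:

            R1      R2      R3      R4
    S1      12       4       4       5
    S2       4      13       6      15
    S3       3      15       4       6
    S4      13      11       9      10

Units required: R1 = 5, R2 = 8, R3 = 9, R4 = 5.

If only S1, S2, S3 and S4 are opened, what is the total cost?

Each township is assigned to its cheapest site among the open ones.
{S1, S2, S3, S4}: R1→S3 3·5=15, R2→S1 4·8=32, R3→S1 4·9=36, R4→S1 5·5=25. Service 108; fixed 23; total 131.

Total cost: 131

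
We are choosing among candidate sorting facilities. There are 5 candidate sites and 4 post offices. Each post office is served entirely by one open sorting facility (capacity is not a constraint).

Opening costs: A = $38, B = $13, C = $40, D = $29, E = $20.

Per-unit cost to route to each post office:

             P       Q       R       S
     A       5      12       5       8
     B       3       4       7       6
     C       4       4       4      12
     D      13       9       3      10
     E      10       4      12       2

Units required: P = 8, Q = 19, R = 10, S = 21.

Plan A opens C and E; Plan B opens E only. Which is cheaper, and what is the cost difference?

Plan A is cheaper by 88.

Plan A: {C, E}: P→C 4·8=32, Q→C 4·19=76, R→C 4·10=40, S→E 2·21=42. Service 190; fixed 60; total 250.
Plan B: {E}: P→E 10·8=80, Q→E 4·19=76, R→E 12·10=120, S→E 2·21=42. Service 318; fixed 20; total 338.
Difference: |250 − 338| = 88.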